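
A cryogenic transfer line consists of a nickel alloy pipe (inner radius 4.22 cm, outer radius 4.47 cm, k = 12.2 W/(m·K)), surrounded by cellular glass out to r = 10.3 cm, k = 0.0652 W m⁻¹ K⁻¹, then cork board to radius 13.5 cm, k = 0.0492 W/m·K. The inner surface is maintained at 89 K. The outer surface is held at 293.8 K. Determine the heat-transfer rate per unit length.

Resistance network (inner→outer):
  R'_nickel alloy = ln(0.0447/0.0422)/(2πk) = 0.05755/(2π·12.2) = 7.508×10^-4 m·K/W
  R'_cellular glass = ln(0.103/0.0447)/(2πk) = 0.8348/(2π·0.0652) = 2.038 m·K/W
  R'_cork board = ln(0.135/0.103)/(2πk) = 0.2705/(2π·0.0492) = 0.8752 m·K/W
ΣR = 7.508×10^-4 + 2.038 + 0.8752 = 2.914 m·K/W
Q' = ΔT/ΣR = (89 K − 293.8 K)/2.914 = -70.3 W/m
(Negative Q' ⇒ heat flows inward; heat gain = 70.3 W/m.)

Q' = 70.3 W/m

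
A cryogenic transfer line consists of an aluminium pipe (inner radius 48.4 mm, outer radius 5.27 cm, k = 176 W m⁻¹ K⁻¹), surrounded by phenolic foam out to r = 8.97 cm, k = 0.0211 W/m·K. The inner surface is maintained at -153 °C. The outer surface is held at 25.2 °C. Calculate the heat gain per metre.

Series thermal resistances, inner to outer:
  R'_aluminium = ln(0.0527/0.0484)/(2πk) = 0.08512/(2π·176) = 7.697×10^-5 m·K/W
  R'_phenolic foam = ln(0.0897/0.0527)/(2πk) = 0.5319/(2π·0.0211) = 4.012 m·K/W
ΣR = 7.697×10^-5 + 4.012 = 4.012 m·K/W
Q' = ΔT/ΣR = (-153 °C − 25.2 °C)/4.012 = -44.4 W/m
(Negative Q' ⇒ heat flows inward; heat gain = 44.4 W/m.)

Q' = 44.4 W/m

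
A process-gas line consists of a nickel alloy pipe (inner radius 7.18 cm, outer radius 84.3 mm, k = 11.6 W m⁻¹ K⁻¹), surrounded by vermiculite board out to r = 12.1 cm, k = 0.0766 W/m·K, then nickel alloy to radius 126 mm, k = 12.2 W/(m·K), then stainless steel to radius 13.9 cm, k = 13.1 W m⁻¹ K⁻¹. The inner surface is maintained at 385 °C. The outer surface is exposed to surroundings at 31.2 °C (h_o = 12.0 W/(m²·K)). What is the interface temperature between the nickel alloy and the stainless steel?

Resistance network (inner→outer):
  R'_nickel alloy = ln(0.0843/0.0718)/(2πk) = 0.1605/(2π·11.6) = 0.002202 m·K/W
  R'_vermiculite board = ln(0.121/0.0843)/(2πk) = 0.3614/(2π·0.0766) = 0.7509 m·K/W
  R'_nickel alloy = ln(0.126/0.121)/(2πk) = 0.04049/(2π·12.2) = 5.282×10^-4 m·K/W
  R'_stainless steel = ln(0.139/0.126)/(2πk) = 0.09819/(2π·13.1) = 0.001193 m·K/W
  R'_conv,out = 1/(2πr h) = 1/(2π·0.139·12.0) = 0.09542 m·K/W
ΣR = 0.002202 + 0.7509 + 5.282×10^-4 + 0.001193 + 0.09542 = 0.8502 m·K/W
Q' = ΔT/ΣR = (385 °C − 31.2 °C)/0.8502 = 416.1 W/m
From the inner boundary to the nickel alloy/stainless steel interface, ΣR_partial = 0.7536 m·K/W.
T_interface = T_in − Q'·ΣR_partial = 385 °C − (416.1)(0.7536) = 71.4 °C

T = 71.4 °C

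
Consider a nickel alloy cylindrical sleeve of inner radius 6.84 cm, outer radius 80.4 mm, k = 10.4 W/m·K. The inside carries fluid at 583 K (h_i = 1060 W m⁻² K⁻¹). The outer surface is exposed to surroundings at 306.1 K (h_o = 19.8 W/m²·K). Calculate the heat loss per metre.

Series thermal resistances, inner to outer:
  R'_conv,in = 1/(2πr h) = 1/(2π·0.0684·1060) = 0.002195 m·K/W
  R'_nickel alloy = ln(0.0804/0.0684)/(2πk) = 0.1616/(2π·10.4) = 0.002474 m·K/W
  R'_conv,out = 1/(2πr h) = 1/(2π·0.0804·19.8) = 0.09998 m·K/W
ΣR = 0.002195 + 0.002474 + 0.09998 = 0.1046 m·K/W
Q' = ΔT/ΣR = (583 K − 306.1 K)/0.1046 = 2650 W/m

Q' = 2650 W/m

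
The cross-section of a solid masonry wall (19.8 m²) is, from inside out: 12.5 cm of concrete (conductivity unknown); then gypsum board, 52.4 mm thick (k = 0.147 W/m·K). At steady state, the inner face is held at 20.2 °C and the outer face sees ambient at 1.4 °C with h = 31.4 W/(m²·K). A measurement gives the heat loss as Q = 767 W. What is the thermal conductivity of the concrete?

k = 1.29 W/m·K

ΣR = ΔT/Q = |20.2 − 1.4|/767 = 0.02451 K/W
Known resistances:
  R_gypsum board = L/(kA) = 0.0524/(0.147·19.8) = 0.01800 K/W
  R_conv,out = 1/(hA) = 1/(31.4·19.8) = 0.001608 K/W
R_concrete = ΣR − ΣR_known = 0.02451 − 0.01961 = 0.004900 K/W
L/(kA) = 0.004900 ⇒ k = 0.125/(0.004900·19.8) = 1.29 W/m·K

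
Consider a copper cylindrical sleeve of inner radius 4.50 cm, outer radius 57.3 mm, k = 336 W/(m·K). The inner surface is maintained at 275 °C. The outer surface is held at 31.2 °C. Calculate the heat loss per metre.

Q' = 2πk·ΔT/ln(r₂/r₁) = 2π × 336 × 243.8 / ln(0.0573/0.0450) = 2.13×10^6 W/m

Q' = 2130 kW/m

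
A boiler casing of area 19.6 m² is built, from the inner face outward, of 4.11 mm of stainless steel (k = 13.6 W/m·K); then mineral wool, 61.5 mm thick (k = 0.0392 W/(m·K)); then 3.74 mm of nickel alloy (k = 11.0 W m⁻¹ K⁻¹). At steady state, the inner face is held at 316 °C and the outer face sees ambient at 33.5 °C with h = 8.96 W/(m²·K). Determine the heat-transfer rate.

Resistance network (inner→outer):
  R_stainless steel = L/(kA) = 0.00411/(13.6·19.6) = 1.542×10^-5 K/W
  R_mineral wool = L/(kA) = 0.0615/(0.0392·19.6) = 0.08004 K/W
  R_nickel alloy = L/(kA) = 0.00374/(11.0·19.6) = 1.735×10^-5 K/W
  R_conv,out = 1/(hA) = 1/(8.96·19.6) = 0.005694 K/W
ΣR = 1.542×10^-5 + 0.08004 + 1.735×10^-5 + 0.005694 = 0.08577 K/W
Q = ΔT/ΣR = (316 °C − 33.5 °C)/0.08577 = 3290 W

Q = 3.29 kW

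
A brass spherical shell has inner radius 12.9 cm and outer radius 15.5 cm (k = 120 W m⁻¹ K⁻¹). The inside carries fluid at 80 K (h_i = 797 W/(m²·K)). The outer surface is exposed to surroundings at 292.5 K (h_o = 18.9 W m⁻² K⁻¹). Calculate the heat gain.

Series thermal resistances, inner to outer:
  R_conv,in = 1/(4πr²h) = 1/(4π·0.129²·797) = 0.006000 K/W
  R_brass = (1/0.129 − 1/0.155)/(4πk) = 1.300/(4π·120) = 8.623×10^-4 K/W
  R_conv,out = 1/(4πr²h) = 1/(4π·0.155²·18.9) = 0.1753 K/W
ΣR = 0.006000 + 8.623×10^-4 + 0.1753 = 0.1822 K/W
Q = ΔT/ΣR = (80 K − 292.5 K)/0.1822 = -1170 W
(Negative Q ⇒ heat flows inward; heat gain = 1170 W.)

Q = 1170 W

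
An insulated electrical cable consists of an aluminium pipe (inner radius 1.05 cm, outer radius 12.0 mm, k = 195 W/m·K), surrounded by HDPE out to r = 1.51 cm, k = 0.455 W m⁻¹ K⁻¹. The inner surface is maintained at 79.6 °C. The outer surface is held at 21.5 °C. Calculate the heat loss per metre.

Series thermal resistances, inner to outer:
  R'_aluminium = ln(0.0120/0.0105)/(2πk) = 0.1335/(2π·195) = 1.090×10^-4 m·K/W
  R'_HDPE = ln(0.0151/0.0120)/(2πk) = 0.2298/(2π·0.455) = 0.08038 m·K/W
ΣR = 1.090×10^-4 + 0.08038 = 0.08049 m·K/W
Q' = ΔT/ΣR = (79.6 °C − 21.5 °C)/0.08049 = 722 W/m

Q' = 722 W/m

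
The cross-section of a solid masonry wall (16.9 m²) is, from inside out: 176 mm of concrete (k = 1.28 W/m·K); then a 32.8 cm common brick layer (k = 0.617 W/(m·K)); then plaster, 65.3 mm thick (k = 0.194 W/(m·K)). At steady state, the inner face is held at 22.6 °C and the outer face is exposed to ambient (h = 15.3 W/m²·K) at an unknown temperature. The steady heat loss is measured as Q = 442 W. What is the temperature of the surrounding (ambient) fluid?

Sum the resistances:
  R_concrete = L/(kA) = 0.176/(1.28·16.9) = 0.008136 K/W
  R_common brick = L/(kA) = 0.328/(0.617·16.9) = 0.03146 K/W
  R_plaster = L/(kA) = 0.0653/(0.194·16.9) = 0.01992 K/W
  R_conv,out = 1/(hA) = 1/(15.3·16.9) = 0.003867 K/W
ΣR = 0.06338 K/W
ΔT = Q·ΣR = 442 × 0.06338 = 28.01 K
Heat flows outward, so T_out = T_in − ΔT = 22.6 − 28.01 = -5.41 °C

T_out = -5.41 °C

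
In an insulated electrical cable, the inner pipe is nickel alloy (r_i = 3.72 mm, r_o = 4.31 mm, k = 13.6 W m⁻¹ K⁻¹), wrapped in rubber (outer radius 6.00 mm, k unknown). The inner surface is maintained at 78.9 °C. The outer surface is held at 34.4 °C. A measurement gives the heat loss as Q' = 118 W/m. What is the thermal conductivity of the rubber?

k = 0.140 W/m·K

ΣR = ΔT/Q' = |78.9 − 34.4|/118 = 0.3771 m·K/W
Known resistances:
  R'_nickel alloy = ln(0.00431/0.00372)/(2πk) = 0.1472/(2π·13.6) = 0.001723 m·K/W
R_rubber = ΣR − ΣR_known = 0.3771 − 0.001723 = 0.3754 m·K/W
ln(r₂/r₁)/(2πk) = 0.3754 ⇒ k = 0.3308/(2π·0.3754) = 0.140 W/m·K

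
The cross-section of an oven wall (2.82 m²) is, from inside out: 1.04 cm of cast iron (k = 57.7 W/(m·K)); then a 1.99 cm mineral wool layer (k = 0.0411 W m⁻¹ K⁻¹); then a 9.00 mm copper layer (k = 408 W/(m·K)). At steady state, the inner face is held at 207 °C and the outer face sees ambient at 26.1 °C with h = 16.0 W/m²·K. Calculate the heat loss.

Resistance network (inner→outer):
  R_cast iron = L/(kA) = 0.0104/(57.7·2.82) = 6.392×10^-5 K/W
  R_mineral wool = L/(kA) = 0.0199/(0.0411·2.82) = 0.1717 K/W
  R_copper = L/(kA) = 0.00900/(408·2.82) = 7.822×10^-6 K/W
  R_conv,out = 1/(hA) = 1/(16.0·2.82) = 0.02216 K/W
ΣR = 6.392×10^-5 + 0.1717 + 7.822×10^-6 + 0.02216 = 0.1939 K/W
Q = ΔT/ΣR = (207 °C − 26.1 °C)/0.1939 = 933 W

Q = 933 W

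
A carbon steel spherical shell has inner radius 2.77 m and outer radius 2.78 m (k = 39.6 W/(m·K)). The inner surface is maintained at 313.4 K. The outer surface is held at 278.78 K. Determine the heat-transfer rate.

Q = 4πk·ΔT/(1/r₁ − 1/r₂) = 4π × 39.6 × 34.62 / (1/2.77 − 1/2.78) = 1.33×10^7 W

Q = 1.33×10^7 W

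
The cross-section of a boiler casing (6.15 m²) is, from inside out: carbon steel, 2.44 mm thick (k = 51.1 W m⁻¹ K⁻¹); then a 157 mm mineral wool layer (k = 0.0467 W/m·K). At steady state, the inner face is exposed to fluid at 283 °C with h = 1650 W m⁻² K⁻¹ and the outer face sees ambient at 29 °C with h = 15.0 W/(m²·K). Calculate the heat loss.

Q = 456 W

Series thermal resistances, inner to outer:
  R_conv,in = 1/(hA) = 1/(1650·6.15) = 9.855×10^-5 K/W
  R_carbon steel = L/(kA) = 0.00244/(51.1·6.15) = 7.764×10^-6 K/W
  R_mineral wool = L/(kA) = 0.157/(0.0467·6.15) = 0.5466 K/W
  R_conv,out = 1/(hA) = 1/(15.0·6.15) = 0.01084 K/W
ΣR = 9.855×10^-5 + 7.764×10^-6 + 0.5466 + 0.01084 = 0.5575 K/W
Q = ΔT/ΣR = (283 °C − 29 °C)/0.5575 = 456 W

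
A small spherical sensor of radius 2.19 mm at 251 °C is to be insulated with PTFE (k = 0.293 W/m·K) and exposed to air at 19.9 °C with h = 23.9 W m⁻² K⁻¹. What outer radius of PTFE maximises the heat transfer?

r_cr = 2.45 cm

For a sphere, r_cr = 2k_ins/h = 2·0.293/23.9 = 0.0245 m = 2.45 cm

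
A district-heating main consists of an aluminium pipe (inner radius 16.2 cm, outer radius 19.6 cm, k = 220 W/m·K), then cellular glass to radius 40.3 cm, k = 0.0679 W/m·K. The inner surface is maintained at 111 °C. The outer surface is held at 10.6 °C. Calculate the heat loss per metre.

Series thermal resistances, inner to outer:
  R'_aluminium = ln(0.196/0.162)/(2πk) = 0.1905/(2π·220) = 1.378×10^-4 m·K/W
  R'_cellular glass = ln(0.403/0.196)/(2πk) = 0.7208/(2π·0.0679) = 1.690 m·K/W
ΣR = 1.378×10^-4 + 1.690 = 1.690 m·K/W
Q' = ΔT/ΣR = (111 °C − 10.6 °C)/1.690 = 59.4 W/m

Q' = 59.4 W/m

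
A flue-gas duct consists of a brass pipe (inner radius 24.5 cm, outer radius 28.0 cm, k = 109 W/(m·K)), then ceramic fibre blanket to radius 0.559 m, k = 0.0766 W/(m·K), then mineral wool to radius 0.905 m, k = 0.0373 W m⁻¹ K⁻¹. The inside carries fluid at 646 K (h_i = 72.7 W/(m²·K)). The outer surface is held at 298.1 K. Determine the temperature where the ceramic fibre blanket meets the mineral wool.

Treat each layer as a resistance in series:
  R'_conv,in = 1/(2πr h) = 1/(2π·0.245·72.7) = 0.008936 m·K/W
  R'_brass = ln(0.280/0.245)/(2πk) = 0.1335/(2π·109) = 1.950×10^-4 m·K/W
  R'_ceramic fibre blanket = ln(0.559/0.280)/(2πk) = 0.6914/(2π·0.0766) = 1.436 m·K/W
  R'_mineral wool = ln(0.905/0.559)/(2πk) = 0.4818/(2π·0.0373) = 2.056 m·K/W
ΣR = 0.008936 + 1.950×10^-4 + 1.436 + 2.056 = 3.501 m·K/W
Q' = ΔT/ΣR = (646 K − 298.1 K)/3.501 = 99.37 W/m
From the inner boundary to the ceramic fibre blanket/mineral wool interface, ΣR_partial = 1.445 m·K/W.
T_interface = T_in − Q'·ΣR_partial = 646 K − (99.37)(1.445) = 502 K

T = 502 K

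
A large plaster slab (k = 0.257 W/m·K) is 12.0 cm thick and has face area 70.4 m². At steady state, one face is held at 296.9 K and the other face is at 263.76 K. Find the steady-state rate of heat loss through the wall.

Q = kA·ΔT/L = 0.257 × 70.4 × |296.9 K − 263.76 K| / 0.120 = 5000 W

Q = 5000 W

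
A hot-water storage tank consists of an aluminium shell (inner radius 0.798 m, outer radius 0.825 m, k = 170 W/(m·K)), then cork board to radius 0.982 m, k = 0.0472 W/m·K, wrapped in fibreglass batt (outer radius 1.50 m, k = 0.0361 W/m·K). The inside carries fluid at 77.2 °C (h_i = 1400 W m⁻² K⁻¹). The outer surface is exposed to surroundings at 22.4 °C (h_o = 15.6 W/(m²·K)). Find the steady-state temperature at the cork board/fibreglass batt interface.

T = 61.0 °C

Resistance network (inner→outer):
  R_conv,in = 1/(4πr²h) = 1/(4π·0.798²·1400) = 8.926×10^-5 K/W
  R_aluminium = (1/0.798 − 1/0.825)/(4πk) = 0.04101/(4π·170) = 1.920×10^-5 K/W
  R_cork board = (1/0.825 − 1/0.982)/(4πk) = 0.1938/(4π·0.0472) = 0.3267 K/W
  R_fibreglass batt = (1/0.982 − 1/1.50)/(4πk) = 0.3517/(4π·0.0361) = 0.7752 K/W
  R_conv,out = 1/(4πr²h) = 1/(4π·1.50²·15.6) = 0.002267 K/W
ΣR = 8.926×10^-5 + 1.920×10^-5 + 0.3267 + 0.7752 + 0.002267 = 1.104 K/W
Q = ΔT/ΣR = (77.2 °C − 22.4 °C)/1.104 = 49.64 W
From the inner boundary to the cork board/fibreglass batt interface, ΣR_partial = 0.3268 K/W.
T_interface = T_in − Q·ΣR_partial = 77.2 °C − (49.64)(0.3268) = 61.0 °C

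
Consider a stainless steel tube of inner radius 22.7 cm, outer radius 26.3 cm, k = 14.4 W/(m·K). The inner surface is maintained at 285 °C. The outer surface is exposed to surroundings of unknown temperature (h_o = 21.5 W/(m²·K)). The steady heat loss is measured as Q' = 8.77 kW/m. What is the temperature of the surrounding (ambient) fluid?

T_out = 23.9 °C

Series resistances:
  R'_stainless steel = ln(0.263/0.227)/(2πk) = 0.1472/(2π·14.4) = 0.001627 m·K/W
  R'_conv,out = 1/(2πr h) = 1/(2π·0.263·21.5) = 0.02815 m·K/W
ΣR = 0.02977 m·K/W
ΔT = Q'·ΣR = 8770 × 0.02977 = 261.1 K
Heat flows outward, so T_out = T_in − ΔT = 285 − 261.1 = 23.9 °C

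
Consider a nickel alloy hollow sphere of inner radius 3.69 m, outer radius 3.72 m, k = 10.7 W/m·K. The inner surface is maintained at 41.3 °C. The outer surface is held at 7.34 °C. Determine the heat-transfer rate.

Q = 2.09×10^6 W

Q = 4πk·ΔT/(1/r₁ − 1/r₂) = 4π × 10.7 × 33.96 / (1/3.69 − 1/3.72) = 2.09×10^6 W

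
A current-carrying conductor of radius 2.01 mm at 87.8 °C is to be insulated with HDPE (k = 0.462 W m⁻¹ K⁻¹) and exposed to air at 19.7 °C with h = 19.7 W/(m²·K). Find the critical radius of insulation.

r_cr = 2.35 cm

For a cylinder, r_cr = k_ins/h = 0.462/19.7 = 0.0235 m = 2.35 cm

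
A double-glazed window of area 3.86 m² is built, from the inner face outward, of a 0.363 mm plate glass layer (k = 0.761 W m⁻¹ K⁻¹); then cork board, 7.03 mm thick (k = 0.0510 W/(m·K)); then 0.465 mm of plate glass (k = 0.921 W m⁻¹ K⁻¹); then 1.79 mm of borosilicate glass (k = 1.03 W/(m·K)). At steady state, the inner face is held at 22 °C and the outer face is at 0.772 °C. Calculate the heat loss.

Treat each layer as a resistance in series:
  R_plate glass = L/(kA) = 3.63×10^-4/(0.761·3.86) = 1.236×10^-4 K/W
  R_cork board = L/(kA) = 0.00703/(0.0510·3.86) = 0.03571 K/W
  R_plate glass = L/(kA) = 4.65×10^-4/(0.921·3.86) = 1.308×10^-4 K/W
  R_borosilicate glass = L/(kA) = 0.00179/(1.03·3.86) = 4.502×10^-4 K/W
ΣR = 1.236×10^-4 + 0.03571 + 1.308×10^-4 + 4.502×10^-4 = 0.03641 K/W
Q = ΔT/ΣR = (22 °C − 0.772 °C)/0.03641 = 583 W

Q = 583 W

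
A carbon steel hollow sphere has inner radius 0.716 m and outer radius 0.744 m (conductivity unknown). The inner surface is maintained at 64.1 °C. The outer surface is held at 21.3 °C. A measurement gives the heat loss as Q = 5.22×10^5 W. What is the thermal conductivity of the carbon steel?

ΣR = ΔT/Q = |64.1 − 21.3|/5.22×10^5 = 8.199×10^-5 K/W
(1/r₁−1/r₂)/(4πk) = 8.199×10^-5 ⇒ k = 0.05256/(4π·8.199×10^-5) = 51.0 W/m·K

k = 51.0 W/m·K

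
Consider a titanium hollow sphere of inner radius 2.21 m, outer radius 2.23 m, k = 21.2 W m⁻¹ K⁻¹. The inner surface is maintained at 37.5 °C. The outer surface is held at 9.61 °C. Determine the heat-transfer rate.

Q = 1.83×10^6 W

Q = 4πk·ΔT/(1/r₁ − 1/r₂) = 4π × 21.2 × 27.89 / (1/2.21 − 1/2.23) = 1.83×10^6 W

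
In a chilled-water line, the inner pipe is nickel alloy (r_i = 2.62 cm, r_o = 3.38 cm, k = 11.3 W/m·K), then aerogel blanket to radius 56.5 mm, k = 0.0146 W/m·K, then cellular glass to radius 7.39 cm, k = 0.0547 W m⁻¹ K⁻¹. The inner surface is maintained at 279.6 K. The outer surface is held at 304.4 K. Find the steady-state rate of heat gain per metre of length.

Treat each layer as a resistance in series:
  R'_nickel alloy = ln(0.0338/0.0262)/(2πk) = 0.2547/(2π·11.3) = 0.003587 m·K/W
  R'_aerogel blanket = ln(0.0565/0.0338)/(2πk) = 0.5138/(2π·0.0146) = 5.601 m·K/W
  R'_cellular glass = ln(0.0739/0.0565)/(2πk) = 0.2685/(2π·0.0547) = 0.7811 m·K/W
ΣR = 0.003587 + 5.601 + 0.7811 = 6.386 m·K/W
Q' = ΔT/ΣR = (279.6 K − 304.4 K)/6.386 = -3.88 W/m
(Negative Q' ⇒ heat flows inward; heat gain = 3.88 W/m.)

Q' = 3.88 W/m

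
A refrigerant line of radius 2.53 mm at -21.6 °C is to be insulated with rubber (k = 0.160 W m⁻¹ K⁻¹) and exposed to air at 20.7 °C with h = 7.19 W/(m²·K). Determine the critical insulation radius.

r_cr = 2.23 cm

For a cylinder, r_cr = k_ins/h = 0.160/7.19 = 0.0223 m = 2.23 cm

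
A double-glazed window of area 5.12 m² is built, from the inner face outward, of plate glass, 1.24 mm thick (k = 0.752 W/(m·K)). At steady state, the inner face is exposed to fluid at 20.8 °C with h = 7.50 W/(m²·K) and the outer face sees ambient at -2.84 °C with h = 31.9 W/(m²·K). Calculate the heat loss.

Treat each layer as a resistance in series:
  R_conv,in = 1/(hA) = 1/(7.50·5.12) = 0.02604 K/W
  R_plate glass = L/(kA) = 0.00124/(0.752·5.12) = 3.221×10^-4 K/W
  R_conv,out = 1/(hA) = 1/(31.9·5.12) = 0.006123 K/W
ΣR = 0.02604 + 3.221×10^-4 + 0.006123 = 0.03249 K/W
Q = ΔT/ΣR = (20.8 °C − -2.84 °C)/0.03249 = 728 W

Q = 728 W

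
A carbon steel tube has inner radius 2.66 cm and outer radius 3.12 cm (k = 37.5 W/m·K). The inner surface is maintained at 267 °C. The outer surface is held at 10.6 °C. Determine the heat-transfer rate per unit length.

Q' = 2πk·ΔT/ln(r₂/r₁) = 2π × 37.5 × 256.4 / ln(0.0312/0.0266) = 3.79×10^5 W/m

Q' = 379 kW/m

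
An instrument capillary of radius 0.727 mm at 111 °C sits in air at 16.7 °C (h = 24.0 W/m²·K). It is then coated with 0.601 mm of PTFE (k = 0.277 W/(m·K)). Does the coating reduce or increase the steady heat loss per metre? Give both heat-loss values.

increases: 10.3 → 17.7 W/m

Critical radius for a cylinder: r_cr = k/h = 0.0115 m = 1.15 cm.
Outer radius after coating: r₂ = 7.27×10^-4 + 6.01×10^-4 = 0.001328 m.
Since r₁ < r_cr and r₂ ≤ r_cr, the coating moves toward the maximum at r_cr — heat loss rises.
Bare: R = 1/(2πr₁h) = 9.122 m·K/W; Q = 94.3/9.122 = 10.3 W/m.
Coated: R = R_cond + R_conv = 5.340 m·K/W; Q = 94.3/5.340 = 17.7 W/m.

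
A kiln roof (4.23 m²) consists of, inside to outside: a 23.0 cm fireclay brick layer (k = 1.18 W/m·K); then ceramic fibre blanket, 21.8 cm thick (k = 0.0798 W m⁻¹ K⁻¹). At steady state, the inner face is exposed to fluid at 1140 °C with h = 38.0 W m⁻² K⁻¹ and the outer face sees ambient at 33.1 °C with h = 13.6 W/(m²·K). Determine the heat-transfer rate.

Series thermal resistances, inner to outer:
  R_conv,in = 1/(hA) = 1/(38.0·4.23) = 0.006221 K/W
  R_fireclay brick = L/(kA) = 0.230/(1.18·4.23) = 0.04608 K/W
  R_ceramic fibre blanket = L/(kA) = 0.218/(0.0798·4.23) = 0.6458 K/W
  R_conv,out = 1/(hA) = 1/(13.6·4.23) = 0.01738 K/W
ΣR = 0.006221 + 0.04608 + 0.6458 + 0.01738 = 0.7155 K/W
Q = ΔT/ΣR = (1140 °C − 33.1 °C)/0.7155 = 1550 W

Q = 1550 W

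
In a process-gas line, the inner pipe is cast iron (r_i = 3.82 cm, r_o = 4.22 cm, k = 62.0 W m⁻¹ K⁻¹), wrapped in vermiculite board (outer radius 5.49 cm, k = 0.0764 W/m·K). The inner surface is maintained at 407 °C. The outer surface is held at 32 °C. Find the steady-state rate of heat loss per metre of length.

Series thermal resistances, inner to outer:
  R'_cast iron = ln(0.0422/0.0382)/(2πk) = 0.09958/(2π·62.0) = 2.556×10^-4 m·K/W
  R'_vermiculite board = ln(0.0549/0.0422)/(2πk) = 0.2631/(2π·0.0764) = 0.5481 m·K/W
ΣR = 2.556×10^-4 + 0.5481 = 0.5484 m·K/W
Q' = ΔT/ΣR = (407 °C − 32 °C)/0.5484 = 684 W/m

Q' = 684 W/m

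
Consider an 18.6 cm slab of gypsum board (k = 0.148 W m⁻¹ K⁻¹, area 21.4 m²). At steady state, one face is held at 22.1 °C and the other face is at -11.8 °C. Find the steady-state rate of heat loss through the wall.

Q = 577 W

Q = kA·ΔT/L = 0.148 × 21.4 × |22.1 °C − -11.8 °C| / 0.186 = 577 W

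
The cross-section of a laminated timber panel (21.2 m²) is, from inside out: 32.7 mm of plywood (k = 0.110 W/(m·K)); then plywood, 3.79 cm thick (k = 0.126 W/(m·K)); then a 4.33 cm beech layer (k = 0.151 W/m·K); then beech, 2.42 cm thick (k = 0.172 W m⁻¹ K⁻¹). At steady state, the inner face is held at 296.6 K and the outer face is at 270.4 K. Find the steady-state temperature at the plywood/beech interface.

Resistance network (inner→outer):
  R_plywood = L/(kA) = 0.0327/(0.110·21.2) = 0.01402 K/W
  R_plywood = L/(kA) = 0.0379/(0.126·21.2) = 0.01419 K/W
  R_beech = L/(kA) = 0.0433/(0.151·21.2) = 0.01353 K/W
  R_beech = L/(kA) = 0.0242/(0.172·21.2) = 0.006637 K/W
ΣR = 0.01402 + 0.01419 + 0.01353 + 0.006637 = 0.04838 K/W
Q = ΔT/ΣR = (296.6 K − 270.4 K)/0.04838 = 541.5 W
From the inner boundary to the plywood/beech interface, ΣR_partial = 0.02821 K/W.
T_interface = T_in − Q·ΣR_partial = 296.6 K − (541.5)(0.02821) = 281.32 K

T = 281.32 K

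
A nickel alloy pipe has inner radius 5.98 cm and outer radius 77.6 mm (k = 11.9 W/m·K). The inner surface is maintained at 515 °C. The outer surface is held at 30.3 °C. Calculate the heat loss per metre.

Q' = 2πk·ΔT/ln(r₂/r₁) = 2π × 11.9 × 484.7 / ln(0.0776/0.0598) = 1.39×10^5 W/m

Q' = 1.39×10^5 W/m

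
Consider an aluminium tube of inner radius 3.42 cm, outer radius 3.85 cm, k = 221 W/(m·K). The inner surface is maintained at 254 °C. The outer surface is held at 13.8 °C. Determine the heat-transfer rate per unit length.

Q' = 2πk·ΔT/ln(r₂/r₁) = 2π × 221 × 240.2 / ln(0.0385/0.0342) = 2.82×10^6 W/m

Q' = 2.82×10^6 W/m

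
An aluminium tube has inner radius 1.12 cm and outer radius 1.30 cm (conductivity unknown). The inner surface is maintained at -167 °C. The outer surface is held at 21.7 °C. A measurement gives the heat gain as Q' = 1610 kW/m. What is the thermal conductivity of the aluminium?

k = 202 W/m·K

ΣR = ΔT/Q' = |-167 − 21.7|/1.61×10^6 = 1.172×10^-4 m·K/W
ln(r₂/r₁)/(2πk) = 1.172×10^-4 ⇒ k = 0.1490/(2π·1.172×10^-4) = 202 W/m·K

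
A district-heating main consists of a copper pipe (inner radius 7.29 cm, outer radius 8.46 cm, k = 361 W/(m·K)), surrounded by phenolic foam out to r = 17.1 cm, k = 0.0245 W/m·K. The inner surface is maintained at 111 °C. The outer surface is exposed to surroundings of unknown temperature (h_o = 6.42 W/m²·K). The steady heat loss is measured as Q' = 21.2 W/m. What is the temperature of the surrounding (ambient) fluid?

T_out = 11.0 °C

Series resistances:
  R'_copper = ln(0.0846/0.0729)/(2πk) = 0.1488/(2π·361) = 6.562×10^-5 m·K/W
  R'_phenolic foam = ln(0.171/0.0846)/(2πk) = 0.7037/(2π·0.0245) = 4.572 m·K/W
  R'_conv,out = 1/(2πr h) = 1/(2π·0.171·6.42) = 0.1450 m·K/W
ΣR = 4.717 m·K/W
ΔT = Q'·ΣR = 21.2 × 4.717 = 100.0 K
Heat flows outward, so T_out = T_in − ΔT = 111 − 100.0 = 11.0 °C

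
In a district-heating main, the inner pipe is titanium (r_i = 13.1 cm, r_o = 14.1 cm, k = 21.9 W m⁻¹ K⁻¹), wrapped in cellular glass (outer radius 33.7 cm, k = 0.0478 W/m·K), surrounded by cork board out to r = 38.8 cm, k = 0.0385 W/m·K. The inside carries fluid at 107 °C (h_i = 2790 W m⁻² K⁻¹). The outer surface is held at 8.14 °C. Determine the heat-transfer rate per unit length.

Series thermal resistances, inner to outer:
  R'_conv,in = 1/(2πr h) = 1/(2π·0.131·2790) = 4.355×10^-4 m·K/W
  R'_titanium = ln(0.141/0.131)/(2πk) = 0.07356/(2π·21.9) = 5.346×10^-4 m·K/W
  R'_cellular glass = ln(0.337/0.141)/(2πk) = 0.8713/(2π·0.0478) = 2.901 m·K/W
  R'_cork board = ln(0.388/0.337)/(2πk) = 0.1409/(2π·0.0385) = 0.5826 m·K/W
ΣR = 4.355×10^-4 + 5.346×10^-4 + 2.901 + 0.5826 = 3.485 m·K/W
Q' = ΔT/ΣR = (107 °C − 8.14 °C)/3.485 = 28.4 W/m

Q' = 28.4 W/m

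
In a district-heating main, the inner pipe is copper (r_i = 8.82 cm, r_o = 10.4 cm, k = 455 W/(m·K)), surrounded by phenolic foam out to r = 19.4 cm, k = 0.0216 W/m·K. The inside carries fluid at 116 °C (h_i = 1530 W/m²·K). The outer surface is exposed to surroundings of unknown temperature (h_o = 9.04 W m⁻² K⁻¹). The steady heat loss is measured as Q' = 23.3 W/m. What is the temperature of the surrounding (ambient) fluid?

T_out = 6.8 °C

Series resistances:
  R'_conv,in = 1/(2πr h) = 1/(2π·0.0882·1530) = 0.001179 m·K/W
  R'_copper = ln(0.104/0.0882)/(2πk) = 0.1648/(2π·455) = 5.764×10^-5 m·K/W
  R'_phenolic foam = ln(0.194/0.104)/(2πk) = 0.6235/(2π·0.0216) = 4.594 m·K/W
  R'_conv,out = 1/(2πr h) = 1/(2π·0.194·9.04) = 0.09075 m·K/W
ΣR = 4.686 m·K/W
ΔT = Q'·ΣR = 23.3 × 4.686 = 109.2 K
Heat flows outward, so T_out = T_in − ΔT = 116 − 109.2 = 6.8 °C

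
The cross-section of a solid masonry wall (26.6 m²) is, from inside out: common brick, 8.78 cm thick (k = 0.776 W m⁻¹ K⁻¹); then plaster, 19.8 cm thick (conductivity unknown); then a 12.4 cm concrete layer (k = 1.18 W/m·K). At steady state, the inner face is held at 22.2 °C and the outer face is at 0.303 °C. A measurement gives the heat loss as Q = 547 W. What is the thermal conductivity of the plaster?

k = 0.234 W/m·K

ΣR = ΔT/Q = |22.2 − 0.303|/547 = 0.04003 K/W
Known resistances:
  R_common brick = L/(kA) = 0.0878/(0.776·26.6) = 0.004254 K/W
  R_concrete = L/(kA) = 0.124/(1.18·26.6) = 0.003951 K/W
R_plaster = ΣR − ΣR_known = 0.04003 − 0.008205 = 0.03183 K/W
L/(kA) = 0.03183 ⇒ k = 0.198/(0.03183·26.6) = 0.234 W/m·K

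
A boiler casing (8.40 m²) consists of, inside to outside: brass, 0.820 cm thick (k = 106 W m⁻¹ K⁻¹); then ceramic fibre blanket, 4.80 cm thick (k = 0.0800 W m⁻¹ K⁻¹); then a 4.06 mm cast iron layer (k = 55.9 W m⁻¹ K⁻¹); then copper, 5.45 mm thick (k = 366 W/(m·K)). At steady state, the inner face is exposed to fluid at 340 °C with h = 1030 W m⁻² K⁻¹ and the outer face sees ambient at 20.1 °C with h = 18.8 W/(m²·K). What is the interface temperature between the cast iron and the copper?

T = 46.1 °C

Treat each layer as a resistance in series:
  R_conv,in = 1/(hA) = 1/(1030·8.40) = 1.156×10^-4 K/W
  R_brass = L/(kA) = 0.00820/(106·8.40) = 9.209×10^-6 K/W
  R_ceramic fibre blanket = L/(kA) = 0.0480/(0.0800·8.40) = 0.07143 K/W
  R_cast iron = L/(kA) = 0.00406/(55.9·8.40) = 8.646×10^-6 K/W
  R_copper = L/(kA) = 0.00545/(366·8.40) = 1.773×10^-6 K/W
  R_conv,out = 1/(hA) = 1/(18.8·8.40) = 0.006332 K/W
ΣR = 1.156×10^-4 + 9.209×10^-6 + 0.07143 + 8.646×10^-6 + 1.773×10^-6 + 0.006332 = 0.07790 K/W
Q = ΔT/ΣR = (340 °C − 20.1 °C)/0.07790 = 4107 W
From the inner boundary to the cast iron/copper interface, ΣR_partial = 0.07156 K/W.
T_interface = T_in − Q·ΣR_partial = 340 °C − (4107)(0.07156) = 46.1 °C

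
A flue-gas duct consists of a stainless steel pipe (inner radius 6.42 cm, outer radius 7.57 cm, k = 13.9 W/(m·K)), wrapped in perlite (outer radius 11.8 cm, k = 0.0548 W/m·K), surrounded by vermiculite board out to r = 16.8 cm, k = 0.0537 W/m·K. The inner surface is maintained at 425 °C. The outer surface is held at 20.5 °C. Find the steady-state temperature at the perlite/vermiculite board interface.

Treat each layer as a resistance in series:
  R'_stainless steel = ln(0.0757/0.0642)/(2πk) = 0.1648/(2π·13.9) = 0.001887 m·K/W
  R'_perlite = ln(0.118/0.0757)/(2πk) = 0.4439/(2π·0.0548) = 1.289 m·K/W
  R'_vermiculite board = ln(0.168/0.118)/(2πk) = 0.3533/(2π·0.0537) = 1.047 m·K/W
ΣR = 0.001887 + 1.289 + 1.047 = 2.338 m·K/W
Q' = ΔT/ΣR = (425 °C − 20.5 °C)/2.338 = 173.0 W/m
From the inner boundary to the perlite/vermiculite board interface, ΣR_partial = 1.291 m·K/W.
T_interface = T_in − Q'·ΣR_partial = 425 °C − (173.0)(1.291) = 202 °C

T = 202 °C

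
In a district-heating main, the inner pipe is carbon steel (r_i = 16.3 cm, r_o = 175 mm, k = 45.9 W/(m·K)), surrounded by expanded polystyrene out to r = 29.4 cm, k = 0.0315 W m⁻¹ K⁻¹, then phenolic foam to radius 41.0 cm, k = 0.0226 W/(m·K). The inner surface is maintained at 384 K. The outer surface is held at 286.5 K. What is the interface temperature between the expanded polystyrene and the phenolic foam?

T = 332.5 K

Treat each layer as a resistance in series:
  R'_carbon steel = ln(0.175/0.163)/(2πk) = 0.07104/(2π·45.9) = 2.463×10^-4 m·K/W
  R'_expanded polystyrene = ln(0.294/0.175)/(2πk) = 0.5188/(2π·0.0315) = 2.621 m·K/W
  R'_phenolic foam = ln(0.410/0.294)/(2πk) = 0.3326/(2π·0.0226) = 2.342 m·K/W
ΣR = 2.463×10^-4 + 2.621 + 2.342 = 4.963 m·K/W
Q' = ΔT/ΣR = (384 K − 286.5 K)/4.963 = 19.65 W/m
From the inner boundary to the expanded polystyrene/phenolic foam interface, ΣR_partial = 2.621 m·K/W.
T_interface = T_in − Q'·ΣR_partial = 384 K − (19.65)(2.621) = 332.5 K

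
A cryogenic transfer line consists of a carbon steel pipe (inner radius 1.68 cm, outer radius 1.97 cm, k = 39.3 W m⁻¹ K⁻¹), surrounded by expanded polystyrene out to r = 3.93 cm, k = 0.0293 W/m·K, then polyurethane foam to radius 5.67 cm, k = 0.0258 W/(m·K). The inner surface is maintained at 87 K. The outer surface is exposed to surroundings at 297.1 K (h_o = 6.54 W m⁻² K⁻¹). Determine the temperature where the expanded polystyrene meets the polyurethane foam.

Resistance network (inner→outer):
  R'_carbon steel = ln(0.0197/0.0168)/(2πk) = 0.1592/(2π·39.3) = 6.449×10^-4 m·K/W
  R'_expanded polystyrene = ln(0.0393/0.0197)/(2πk) = 0.6906/(2π·0.0293) = 3.751 m·K/W
  R'_polyurethane foam = ln(0.0567/0.0393)/(2πk) = 0.3665/(2π·0.0258) = 2.261 m·K/W
  R'_conv,out = 1/(2πr h) = 1/(2π·0.0567·6.54) = 0.4292 m·K/W
ΣR = 6.449×10^-4 + 3.751 + 2.261 + 0.4292 = 6.442 m·K/W
Q' = ΔT/ΣR = (87 K − 297.1 K)/6.442 = -32.61 W/m
From the inner boundary to the expanded polystyrene/polyurethane foam interface, ΣR_partial = 3.752 m·K/W.
T_interface = T_in − Q'·ΣR_partial = 87 K − (-32.61)(3.752) = 209.4 K

T = 209.4 K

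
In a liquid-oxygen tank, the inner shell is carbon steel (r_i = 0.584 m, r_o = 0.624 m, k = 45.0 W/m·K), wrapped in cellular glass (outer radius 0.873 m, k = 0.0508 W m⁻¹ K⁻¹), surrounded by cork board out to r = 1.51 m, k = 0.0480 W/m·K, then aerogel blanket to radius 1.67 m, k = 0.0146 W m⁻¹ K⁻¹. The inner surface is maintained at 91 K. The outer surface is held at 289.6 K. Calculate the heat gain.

Q = 107 W

Series thermal resistances, inner to outer:
  R_carbon steel = (1/0.584 − 1/0.624)/(4πk) = 0.1098/(4π·45.0) = 1.941×10^-4 K/W
  R_cellular glass = (1/0.624 − 1/0.873)/(4πk) = 0.4571/(4π·0.0508) = 0.7160 K/W
  R_cork board = (1/0.873 − 1/1.51)/(4πk) = 0.4832/(4π·0.0480) = 0.8011 K/W
  R_aerogel blanket = (1/1.51 − 1/1.67)/(4πk) = 0.06345/(4π·0.0146) = 0.3458 K/W
ΣR = 1.941×10^-4 + 0.7160 + 0.8011 + 0.3458 = 1.863 K/W
Q = ΔT/ΣR = (91 K − 289.6 K)/1.863 = -107 W
(Negative Q ⇒ heat flows inward; heat gain = 107 W.)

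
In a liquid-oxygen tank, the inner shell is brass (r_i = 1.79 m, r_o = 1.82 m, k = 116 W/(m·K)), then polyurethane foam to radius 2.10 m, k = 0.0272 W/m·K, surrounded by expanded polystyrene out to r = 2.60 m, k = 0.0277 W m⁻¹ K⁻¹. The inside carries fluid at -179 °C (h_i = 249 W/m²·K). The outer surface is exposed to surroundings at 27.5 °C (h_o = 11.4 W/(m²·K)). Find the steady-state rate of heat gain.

Q = 432 W

Resistance network (inner→outer):
  R_conv,in = 1/(4πr²h) = 1/(4π·1.79²·249) = 9.974×10^-5 K/W
  R_brass = (1/1.79 − 1/1.82)/(4πk) = 0.009209/(4π·116) = 6.317×10^-6 K/W
  R_polyurethane foam = (1/1.82 − 1/2.10)/(4πk) = 0.07326/(4π·0.0272) = 0.2143 K/W
  R_expanded polystyrene = (1/2.10 − 1/2.60)/(4πk) = 0.09158/(4π·0.0277) = 0.2631 K/W
  R_conv,out = 1/(4πr²h) = 1/(4π·2.60²·11.4) = 0.001033 K/W
ΣR = 9.974×10^-5 + 6.317×10^-6 + 0.2143 + 0.2631 + 0.001033 = 0.4785 K/W
Q = ΔT/ΣR = (-179 °C − 27.5 °C)/0.4785 = -432 W
(Negative Q ⇒ heat flows inward; heat gain = 432 W.)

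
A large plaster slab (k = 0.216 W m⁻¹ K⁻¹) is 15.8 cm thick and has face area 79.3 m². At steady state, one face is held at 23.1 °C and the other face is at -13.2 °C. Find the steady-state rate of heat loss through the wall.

Q = kA·ΔT/L = 0.216 × 79.3 × |23.1 °C − -13.2 °C| / 0.158 = 3940 W

Q = 3.94 kW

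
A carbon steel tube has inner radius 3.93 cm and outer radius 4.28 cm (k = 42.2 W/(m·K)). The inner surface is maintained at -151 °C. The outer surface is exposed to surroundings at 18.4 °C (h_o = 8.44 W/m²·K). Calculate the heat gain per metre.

Resistance network (inner→outer):
  R'_carbon steel = ln(0.0428/0.0393)/(2πk) = 0.08531/(2π·42.2) = 3.218×10^-4 m·K/W
  R'_conv,out = 1/(2πr h) = 1/(2π·0.0428·8.44) = 0.4406 m·K/W
ΣR = 3.218×10^-4 + 0.4406 = 0.4409 m·K/W
Q' = ΔT/ΣR = (-151 °C − 18.4 °C)/0.4409 = -384 W/m
(Negative Q' ⇒ heat flows inward; heat gain = 384 W/m.)

Q' = 384 W/m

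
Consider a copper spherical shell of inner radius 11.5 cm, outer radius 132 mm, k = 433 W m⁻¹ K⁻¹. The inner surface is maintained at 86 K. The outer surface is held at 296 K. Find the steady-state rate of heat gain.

Q = 1020 kW

Q = 4πk·ΔT/(1/r₁ − 1/r₂) = 4π × 433 × 210 / (1/0.115 − 1/0.132) = 1.02×10^6 W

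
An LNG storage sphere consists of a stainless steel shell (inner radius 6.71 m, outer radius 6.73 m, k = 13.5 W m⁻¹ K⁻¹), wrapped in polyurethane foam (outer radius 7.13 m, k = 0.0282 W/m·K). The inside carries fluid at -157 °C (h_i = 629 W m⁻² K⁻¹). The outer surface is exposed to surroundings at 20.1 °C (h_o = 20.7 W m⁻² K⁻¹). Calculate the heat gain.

Q = 7.50 kW

Series thermal resistances, inner to outer:
  R_conv,in = 1/(4πr²h) = 1/(4π·6.71²·629) = 2.810×10^-6 K/W
  R_stainless steel = (1/6.71 − 1/6.73)/(4πk) = 4.429×10^-4/(4π·13.5) = 2.611×10^-6 K/W
  R_polyurethane foam = (1/6.73 − 1/7.13)/(4πk) = 0.008336/(4π·0.0282) = 0.02352 K/W
  R_conv,out = 1/(4πr²h) = 1/(4π·7.13²·20.7) = 7.562×10^-5 K/W
ΣR = 2.810×10^-6 + 2.611×10^-6 + 0.02352 + 7.562×10^-5 = 0.02360 K/W
Q = ΔT/ΣR = (-157 °C − 20.1 °C)/0.02360 = -7500 W
(Negative Q ⇒ heat flows inward; heat gain = 7500 W.)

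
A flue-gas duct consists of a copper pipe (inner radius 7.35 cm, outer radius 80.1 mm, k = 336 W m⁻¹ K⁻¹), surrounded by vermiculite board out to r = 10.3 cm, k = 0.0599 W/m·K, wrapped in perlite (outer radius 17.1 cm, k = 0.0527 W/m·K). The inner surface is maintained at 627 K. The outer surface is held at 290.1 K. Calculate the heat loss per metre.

Q' = 153 W/m

Series thermal resistances, inner to outer:
  R'_copper = ln(0.0801/0.0735)/(2πk) = 0.08599/(2π·336) = 4.073×10^-5 m·K/W
  R'_vermiculite board = ln(0.103/0.0801)/(2πk) = 0.2515/(2π·0.0599) = 0.6681 m·K/W
  R'_perlite = ln(0.171/0.103)/(2πk) = 0.5069/(2π·0.0527) = 1.531 m·K/W
ΣR = 4.073×10^-5 + 0.6681 + 1.531 = 2.199 m·K/W
Q' = ΔT/ΣR = (627 K − 290.1 K)/2.199 = 153 W/m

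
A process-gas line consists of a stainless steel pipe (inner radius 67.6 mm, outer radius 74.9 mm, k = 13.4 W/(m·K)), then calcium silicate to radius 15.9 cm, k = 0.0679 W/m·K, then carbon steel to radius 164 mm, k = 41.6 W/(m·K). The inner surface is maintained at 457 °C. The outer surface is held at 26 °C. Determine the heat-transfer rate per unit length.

Series thermal resistances, inner to outer:
  R'_stainless steel = ln(0.0749/0.0676)/(2πk) = 0.1025/(2π·13.4) = 0.001218 m·K/W
  R'_calcium silicate = ln(0.159/0.0749)/(2πk) = 0.7528/(2π·0.0679) = 1.764 m·K/W
  R'_carbon steel = ln(0.164/0.159)/(2πk) = 0.03096/(2π·41.6) = 1.185×10^-4 m·K/W
ΣR = 0.001218 + 1.764 + 1.185×10^-4 = 1.765 m·K/W
Q' = ΔT/ΣR = (457 °C − 26 °C)/1.765 = 244 W/m

Q' = 244 W/m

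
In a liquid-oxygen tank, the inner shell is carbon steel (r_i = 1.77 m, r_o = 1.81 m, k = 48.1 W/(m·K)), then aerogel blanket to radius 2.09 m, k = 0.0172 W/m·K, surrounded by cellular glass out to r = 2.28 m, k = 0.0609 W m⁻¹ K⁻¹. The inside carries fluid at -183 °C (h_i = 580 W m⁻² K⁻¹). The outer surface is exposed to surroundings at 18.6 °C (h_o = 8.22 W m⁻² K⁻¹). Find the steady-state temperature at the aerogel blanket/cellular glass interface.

T = -8.8 °C

Series thermal resistances, inner to outer:
  R_conv,in = 1/(4πr²h) = 1/(4π·1.77²·580) = 4.379×10^-5 K/W
  R_carbon steel = (1/1.77 − 1/1.81)/(4πk) = 0.01249/(4π·48.1) = 2.066×10^-5 K/W
  R_aerogel blanket = (1/1.81 − 1/2.09)/(4πk) = 0.07402/(4π·0.0172) = 0.3424 K/W
  R_cellular glass = (1/2.09 − 1/2.28)/(4πk) = 0.03987/(4π·0.0609) = 0.05210 K/W
  R_conv,out = 1/(4πr²h) = 1/(4π·2.28²·8.22) = 0.001862 K/W
ΣR = 4.379×10^-5 + 2.066×10^-5 + 0.3424 + 0.05210 + 0.001862 = 0.3964 K/W
Q = ΔT/ΣR = (-183 °C − 18.6 °C)/0.3964 = -508.6 W
From the inner boundary to the aerogel blanket/cellular glass interface, ΣR_partial = 0.3425 K/W.
T_interface = T_in − Q·ΣR_partial = -183 °C − (-508.6)(0.3425) = -8.8 °C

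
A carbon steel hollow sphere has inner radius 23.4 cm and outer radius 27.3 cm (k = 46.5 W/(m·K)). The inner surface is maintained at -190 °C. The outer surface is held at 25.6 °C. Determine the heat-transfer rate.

Q = 206 kW

Q = 4πk·ΔT/(1/r₁ − 1/r₂) = 4π × 46.5 × 215.6 / (1/0.234 − 1/0.273) = 2.06×10^5 W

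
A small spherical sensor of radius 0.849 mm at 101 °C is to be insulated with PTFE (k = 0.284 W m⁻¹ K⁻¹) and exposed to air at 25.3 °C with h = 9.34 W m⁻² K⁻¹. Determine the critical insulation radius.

r_cr = 6.08 cm

For a sphere, r_cr = 2k_ins/h = 2·0.284/9.34 = 0.0608 m = 6.08 cm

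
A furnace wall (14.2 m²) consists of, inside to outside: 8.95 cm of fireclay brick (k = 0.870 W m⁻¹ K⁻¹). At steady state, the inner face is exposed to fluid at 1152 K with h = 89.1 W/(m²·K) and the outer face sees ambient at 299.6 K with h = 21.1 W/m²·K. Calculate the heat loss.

Q = 75000 W

Series thermal resistances, inner to outer:
  R_conv,in = 1/(hA) = 1/(89.1·14.2) = 7.904×10^-4 K/W
  R_fireclay brick = L/(kA) = 0.0895/(0.870·14.2) = 0.007245 K/W
  R_conv,out = 1/(hA) = 1/(21.1·14.2) = 0.003338 K/W
ΣR = 7.904×10^-4 + 0.007245 + 0.003338 = 0.01137 K/W
Q = ΔT/ΣR = (1152 K − 299.6 K)/0.01137 = 75000 W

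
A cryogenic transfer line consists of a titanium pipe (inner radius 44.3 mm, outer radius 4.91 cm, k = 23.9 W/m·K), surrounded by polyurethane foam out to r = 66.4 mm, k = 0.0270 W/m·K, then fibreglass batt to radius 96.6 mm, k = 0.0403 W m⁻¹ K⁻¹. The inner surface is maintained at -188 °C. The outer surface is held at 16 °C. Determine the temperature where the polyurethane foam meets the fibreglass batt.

T = -76.6 °C

Treat each layer as a resistance in series:
  R'_titanium = ln(0.0491/0.0443)/(2πk) = 0.1029/(2π·23.9) = 6.851×10^-4 m·K/W
  R'_polyurethane foam = ln(0.0664/0.0491)/(2πk) = 0.3018/(2π·0.0270) = 1.779 m·K/W
  R'_fibreglass batt = ln(0.0966/0.0664)/(2πk) = 0.3749/(2π·0.0403) = 1.481 m·K/W
ΣR = 6.851×10^-4 + 1.779 + 1.481 = 3.261 m·K/W
Q' = ΔT/ΣR = (-188 °C − 16 °C)/3.261 = -62.56 W/m
From the inner boundary to the polyurethane foam/fibreglass batt interface, ΣR_partial = 1.780 m·K/W.
T_interface = T_in − Q'·ΣR_partial = -188 °C − (-62.56)(1.780) = -76.6 °C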